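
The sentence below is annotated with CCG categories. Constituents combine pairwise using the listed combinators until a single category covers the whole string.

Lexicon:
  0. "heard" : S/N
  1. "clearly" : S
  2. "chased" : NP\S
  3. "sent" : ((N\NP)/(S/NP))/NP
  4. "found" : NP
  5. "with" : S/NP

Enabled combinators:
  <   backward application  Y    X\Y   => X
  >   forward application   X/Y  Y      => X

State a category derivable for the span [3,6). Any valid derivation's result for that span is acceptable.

N\NP

[0,6] S   >
  [0,1] "heard" : S/N
  [1,6] N   <
    [1,3] NP   <
      [1,2] "clearly" : S
      [2,3] "chased" : NP\S
    [3,6] N\NP   >
      [3,5] (N\NP)/(S/NP)   >
        [3,4] "sent" : ((N\NP)/(S/NP))/NP
        [4,5] "found" : NP
      [5,6] "with" : S/NP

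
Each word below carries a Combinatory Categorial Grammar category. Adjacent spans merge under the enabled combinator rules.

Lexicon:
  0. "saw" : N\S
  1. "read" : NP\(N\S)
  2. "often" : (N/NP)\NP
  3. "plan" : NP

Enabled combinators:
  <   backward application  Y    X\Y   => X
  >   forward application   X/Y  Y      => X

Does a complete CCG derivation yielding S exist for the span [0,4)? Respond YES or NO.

N\S NP\(N\S) (N/NP)\NP NP
CKY chart[0,4] = {N}; S ∉ chart

NO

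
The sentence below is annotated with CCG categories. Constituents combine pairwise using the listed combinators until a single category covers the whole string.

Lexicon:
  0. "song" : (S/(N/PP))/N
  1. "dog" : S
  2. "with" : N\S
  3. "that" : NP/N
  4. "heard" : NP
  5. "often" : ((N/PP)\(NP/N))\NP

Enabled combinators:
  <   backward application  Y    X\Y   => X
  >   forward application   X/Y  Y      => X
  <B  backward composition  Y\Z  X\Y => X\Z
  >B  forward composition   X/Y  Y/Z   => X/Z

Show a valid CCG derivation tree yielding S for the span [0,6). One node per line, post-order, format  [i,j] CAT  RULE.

[0,1] (S/(N/PP))/N  lex  "song"
[1,2] S  lex  "dog"
[2,3] N\S  lex  "with"
[1,3] N  <  k=2
[0,3] S/(N/PP)  >  k=1
[3,4] NP/N  lex  "that"
[4,5] NP  lex  "heard"
[5,6] ((N/PP)\(NP/N))\NP  lex  "often"
[4,6] (N/PP)\(NP/N)  <  k=5
[3,6] N/PP  <  k=4
[0,6] S  >  k=3

[0,6] S   >
  [0,3] S/(N/PP)   >
    [0,1] "song" : (S/(N/PP))/N
    [1,3] N   <
      [1,2] "dog" : S
      [2,3] "with" : N\S
  [3,6] N/PP   <
    [3,4] "that" : NP/N
    [4,6] (N/PP)\(NP/N)   <
      [4,5] "heard" : NP
      [5,6] "often" : ((N/PP)\(NP/N))\NP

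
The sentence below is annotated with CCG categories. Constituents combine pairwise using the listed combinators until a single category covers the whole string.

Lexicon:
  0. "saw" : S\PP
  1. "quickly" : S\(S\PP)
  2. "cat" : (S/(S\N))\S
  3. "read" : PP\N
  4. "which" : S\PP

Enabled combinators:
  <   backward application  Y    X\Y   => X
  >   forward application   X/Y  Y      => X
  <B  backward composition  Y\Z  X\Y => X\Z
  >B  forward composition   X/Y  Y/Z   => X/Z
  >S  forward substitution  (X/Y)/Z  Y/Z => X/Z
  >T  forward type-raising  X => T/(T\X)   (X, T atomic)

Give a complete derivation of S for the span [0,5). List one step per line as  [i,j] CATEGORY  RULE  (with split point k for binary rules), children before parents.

[0,5] S   >
  [0,3] S/(S\N)   <
    [0,2] S   <
      [0,1] "saw" : S\PP
      [1,2] "quickly" : S\(S\PP)
    [2,3] "cat" : (S/(S\N))\S
  [3,5] S\N   <B
    [3,4] "read" : PP\N
    [4,5] "which" : S\PP

[0,1] S\PP  lex  "saw"
[1,2] S\(S\PP)  lex  "quickly"
[0,2] S  <  k=1
[2,3] (S/(S\N))\S  lex  "cat"
[0,3] S/(S\N)  <  k=2
[3,4] PP\N  lex  "read"
[4,5] S\PP  lex  "which"
[3,5] S\N  <B  k=4
[0,5] S  >  k=3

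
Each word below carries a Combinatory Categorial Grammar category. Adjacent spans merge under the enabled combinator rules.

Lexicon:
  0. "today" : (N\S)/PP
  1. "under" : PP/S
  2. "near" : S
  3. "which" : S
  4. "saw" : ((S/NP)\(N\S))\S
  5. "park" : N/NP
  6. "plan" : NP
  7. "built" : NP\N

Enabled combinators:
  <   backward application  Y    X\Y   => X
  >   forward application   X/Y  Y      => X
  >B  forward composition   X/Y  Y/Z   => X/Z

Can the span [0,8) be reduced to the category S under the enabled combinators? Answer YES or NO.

[0,8] S   >
  [0,5] S/NP   <
    [0,3] N\S   >
      [0,1] "today" : (N\S)/PP
      [1,3] PP   >
        [1,2] "under" : PP/S
        [2,3] "near" : S
    [3,5] (S/NP)\(N\S)   <
      [3,4] "which" : S
      [4,5] "saw" : ((S/NP)\(N\S))\S
  [5,8] NP   <
    [5,7] N   >
      [5,6] "park" : N/NP
      [6,7] "plan" : NP
    [7,8] "built" : NP\N

YES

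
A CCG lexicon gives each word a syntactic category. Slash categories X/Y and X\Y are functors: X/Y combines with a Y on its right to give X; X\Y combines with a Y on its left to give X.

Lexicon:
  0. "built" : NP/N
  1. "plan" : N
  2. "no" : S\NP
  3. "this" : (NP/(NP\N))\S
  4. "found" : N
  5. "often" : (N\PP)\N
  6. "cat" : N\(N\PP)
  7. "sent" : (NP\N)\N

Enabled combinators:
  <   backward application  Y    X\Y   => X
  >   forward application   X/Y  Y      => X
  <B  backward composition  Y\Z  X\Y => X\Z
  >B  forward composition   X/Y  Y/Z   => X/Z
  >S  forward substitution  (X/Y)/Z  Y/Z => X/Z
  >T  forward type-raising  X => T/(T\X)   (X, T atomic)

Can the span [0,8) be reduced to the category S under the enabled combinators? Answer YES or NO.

NP/N N S\NP (NP/(NP\N))\S N (N\PP)\N N\(N\PP) (NP\N)\N
CKY chart[0,8] = {N/(N\NP), NP, NP/(NP\NP), PP/(PP\NP), S/(S\NP)}; S ∉ chart

NO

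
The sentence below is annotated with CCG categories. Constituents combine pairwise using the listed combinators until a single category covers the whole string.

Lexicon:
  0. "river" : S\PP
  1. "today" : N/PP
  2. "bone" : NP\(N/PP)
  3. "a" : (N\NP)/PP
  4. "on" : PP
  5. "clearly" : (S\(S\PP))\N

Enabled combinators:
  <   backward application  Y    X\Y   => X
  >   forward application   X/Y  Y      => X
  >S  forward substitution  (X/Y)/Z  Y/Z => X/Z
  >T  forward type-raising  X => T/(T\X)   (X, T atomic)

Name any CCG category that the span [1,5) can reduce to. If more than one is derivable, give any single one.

N

[0,6] S   <
  [0,1] "river" : S\PP
  [1,6] S\(S\PP)   <
    [1,5] N   <
      [1,3] NP   <
        [1,2] "today" : N/PP
        [2,3] "bone" : NP\(N/PP)
      [3,5] N\NP   >
        [3,4] "a" : (N\NP)/PP
        [4,5] "on" : PP
    [5,6] "clearly" : (S\(S\PP))\N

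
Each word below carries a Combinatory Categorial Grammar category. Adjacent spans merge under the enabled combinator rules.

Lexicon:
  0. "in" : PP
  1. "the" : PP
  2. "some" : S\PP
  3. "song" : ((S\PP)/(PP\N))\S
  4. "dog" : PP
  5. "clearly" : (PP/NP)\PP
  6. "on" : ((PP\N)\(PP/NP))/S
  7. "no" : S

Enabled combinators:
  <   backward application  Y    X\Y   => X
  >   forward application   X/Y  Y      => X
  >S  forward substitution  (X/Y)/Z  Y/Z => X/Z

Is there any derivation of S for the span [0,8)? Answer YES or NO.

[0,8] S   <
  [0,1] "in" : PP
  [1,8] S\PP   >
    [1,4] (S\PP)/(PP\N)   <
      [1,3] S   <
        [1,2] "the" : PP
        [2,3] "some" : S\PP
      [3,4] "song" : ((S\PP)/(PP\N))\S
    [4,8] PP\N   <
      [4,6] PP/NP   <
        [4,5] "dog" : PP
        [5,6] "clearly" : (PP/NP)\PP
      [6,8] (PP\N)\(PP/NP)   >
        [6,7] "on" : ((PP\N)\(PP/NP))/S
        [7,8] "no" : S

YES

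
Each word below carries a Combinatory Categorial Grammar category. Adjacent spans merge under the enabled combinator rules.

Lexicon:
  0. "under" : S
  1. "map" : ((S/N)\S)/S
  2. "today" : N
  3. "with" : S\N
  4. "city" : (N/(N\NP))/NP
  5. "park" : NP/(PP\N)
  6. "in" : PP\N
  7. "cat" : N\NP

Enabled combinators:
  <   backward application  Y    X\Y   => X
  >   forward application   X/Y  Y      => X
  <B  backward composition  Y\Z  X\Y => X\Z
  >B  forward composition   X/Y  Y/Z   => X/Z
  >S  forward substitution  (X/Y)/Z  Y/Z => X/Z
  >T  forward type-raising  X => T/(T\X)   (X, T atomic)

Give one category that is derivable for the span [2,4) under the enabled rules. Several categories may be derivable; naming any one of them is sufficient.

[0,8] S   >
  [0,4] S/N   <
    [0,1] "under" : S
    [1,4] (S/N)\S   >
      [1,2] "map" : ((S/N)\S)/S
      [2,4] S   <
        [2,3] "today" : N
        [3,4] "with" : S\N
  [4,8] N   >
    [4,7] N/(N\NP)   >
      [4,5] "city" : (N/(N\NP))/NP
      [5,7] NP   >
        [5,6] "park" : NP/(PP\N)
        [6,7] "in" : PP\N
    [7,8] "cat" : N\NP

S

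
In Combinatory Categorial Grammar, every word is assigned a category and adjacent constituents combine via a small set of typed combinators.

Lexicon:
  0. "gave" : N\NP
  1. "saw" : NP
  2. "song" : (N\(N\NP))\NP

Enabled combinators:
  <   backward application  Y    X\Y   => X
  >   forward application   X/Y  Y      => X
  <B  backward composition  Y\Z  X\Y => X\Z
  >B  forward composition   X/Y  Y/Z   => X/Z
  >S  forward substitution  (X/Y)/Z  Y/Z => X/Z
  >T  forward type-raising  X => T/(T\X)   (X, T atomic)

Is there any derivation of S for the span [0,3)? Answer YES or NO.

NO

N\NP NP (N\(N\NP))\NP
CKY chart[0,3] = {N, N/(N\N), NP/(NP\N), PP/(PP\N), S/(S\N)}; S ∉ chart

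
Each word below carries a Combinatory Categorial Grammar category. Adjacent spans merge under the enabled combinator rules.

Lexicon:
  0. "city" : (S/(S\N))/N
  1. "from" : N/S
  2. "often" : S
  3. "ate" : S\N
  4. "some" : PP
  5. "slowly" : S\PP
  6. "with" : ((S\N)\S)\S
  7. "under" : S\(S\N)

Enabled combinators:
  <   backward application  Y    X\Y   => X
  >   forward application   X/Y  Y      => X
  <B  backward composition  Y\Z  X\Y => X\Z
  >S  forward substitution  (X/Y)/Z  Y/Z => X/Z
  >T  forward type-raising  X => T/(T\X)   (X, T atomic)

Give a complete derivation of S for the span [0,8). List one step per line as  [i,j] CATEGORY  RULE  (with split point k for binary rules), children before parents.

[0,1] (S/(S\N))/N  lex  "city"
[1,2] N/S  lex  "from"
[2,3] S  lex  "often"
[1,3] N  >  k=2
[0,3] S/(S\N)  >  k=1
[3,4] S\N  lex  "ate"
[0,4] S  >  k=3
[4,5] PP  lex  "some"
[5,6] S\PP  lex  "slowly"
[4,6] S  <  k=5
[6,7] ((S\N)\S)\S  lex  "with"
[4,7] (S\N)\S  <  k=6
[0,7] S\N  <  k=4
[7,8] S\(S\N)  lex  "under"
[0,8] S  <  k=7

[0,8] S   <
  [0,7] S\N   <
    [0,4] S   >
      [0,3] S/(S\N)   >
        [0,1] "city" : (S/(S\N))/N
        [1,3] N   >
          [1,2] "from" : N/S
          [2,3] "often" : S
      [3,4] "ate" : S\N
    [4,7] (S\N)\S   <
      [4,6] S   <
        [4,5] "some" : PP
        [5,6] "slowly" : S\PP
      [6,7] "with" : ((S\N)\S)\S
  [7,8] "under" : S\(S\N)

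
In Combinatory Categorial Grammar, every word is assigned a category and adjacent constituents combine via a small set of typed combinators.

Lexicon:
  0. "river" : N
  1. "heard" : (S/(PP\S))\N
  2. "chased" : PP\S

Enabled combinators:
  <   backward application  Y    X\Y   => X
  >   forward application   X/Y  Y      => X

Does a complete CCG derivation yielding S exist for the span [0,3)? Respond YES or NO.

[0,3] S   >
  [0,2] S/(PP\S)   <
    [0,1] "river" : N
    [1,2] "heard" : (S/(PP\S))\N
  [2,3] "chased" : PP\S

YES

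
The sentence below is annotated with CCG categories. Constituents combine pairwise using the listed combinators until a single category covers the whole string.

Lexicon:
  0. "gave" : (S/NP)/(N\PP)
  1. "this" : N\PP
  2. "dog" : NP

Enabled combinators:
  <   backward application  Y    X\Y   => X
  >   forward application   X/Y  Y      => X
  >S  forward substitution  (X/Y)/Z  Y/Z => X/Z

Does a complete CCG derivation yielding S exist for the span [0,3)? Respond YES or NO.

YES

[0,3] S   >
  [0,2] S/NP   >
    [0,1] "gave" : (S/NP)/(N\PP)
    [1,2] "this" : N\PP
  [2,3] "dog" : NP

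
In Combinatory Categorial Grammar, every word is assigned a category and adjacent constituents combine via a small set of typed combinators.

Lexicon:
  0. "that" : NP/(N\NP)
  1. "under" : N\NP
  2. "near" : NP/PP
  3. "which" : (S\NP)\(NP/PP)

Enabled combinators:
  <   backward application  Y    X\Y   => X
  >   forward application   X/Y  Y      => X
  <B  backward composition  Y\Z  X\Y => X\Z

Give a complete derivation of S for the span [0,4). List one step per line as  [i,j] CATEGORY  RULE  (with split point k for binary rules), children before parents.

[0,4] S   <
  [0,2] NP   >
    [0,1] "that" : NP/(N\NP)
    [1,2] "under" : N\NP
  [2,4] S\NP   <
    [2,3] "near" : NP/PP
    [3,4] "which" : (S\NP)\(NP/PP)

[0,1] NP/(N\NP)  lex  "that"
[1,2] N\NP  lex  "under"
[0,2] NP  >  k=1
[2,3] NP/PP  lex  "near"
[3,4] (S\NP)\(NP/PP)  lex  "which"
[2,4] S\NP  <  k=3
[0,4] S  <  k=2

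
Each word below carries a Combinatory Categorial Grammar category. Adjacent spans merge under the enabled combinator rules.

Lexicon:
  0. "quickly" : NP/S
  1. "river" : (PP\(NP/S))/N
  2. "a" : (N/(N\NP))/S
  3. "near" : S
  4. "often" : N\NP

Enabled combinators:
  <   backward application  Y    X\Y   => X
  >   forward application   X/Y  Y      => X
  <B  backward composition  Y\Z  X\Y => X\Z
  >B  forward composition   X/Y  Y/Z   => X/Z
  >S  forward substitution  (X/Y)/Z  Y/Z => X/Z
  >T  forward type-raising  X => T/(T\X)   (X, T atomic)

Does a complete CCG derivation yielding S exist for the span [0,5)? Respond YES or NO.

NP/S (PP\(NP/S))/N (N/(N\NP))/S S N\NP
CKY chart[0,5] = {N/(N\PP), NP/(NP\PP), PP, PP/(PP\PP), S/(S\PP)}; S ∉ chart

NO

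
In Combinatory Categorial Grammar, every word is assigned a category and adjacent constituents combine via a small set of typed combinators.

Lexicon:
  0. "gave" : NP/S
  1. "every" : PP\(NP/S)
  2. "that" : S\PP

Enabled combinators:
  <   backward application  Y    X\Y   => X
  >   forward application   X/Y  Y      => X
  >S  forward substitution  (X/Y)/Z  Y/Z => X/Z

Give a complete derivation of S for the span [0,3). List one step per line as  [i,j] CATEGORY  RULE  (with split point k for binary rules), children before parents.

[0,3] S   <
  [0,2] PP   <
    [0,1] "gave" : NP/S
    [1,2] "every" : PP\(NP/S)
  [2,3] "that" : S\PP

[0,1] NP/S  lex  "gave"
[1,2] PP\(NP/S)  lex  "every"
[0,2] PP  <  k=1
[2,3] S\PP  lex  "that"
[0,3] S  <  k=2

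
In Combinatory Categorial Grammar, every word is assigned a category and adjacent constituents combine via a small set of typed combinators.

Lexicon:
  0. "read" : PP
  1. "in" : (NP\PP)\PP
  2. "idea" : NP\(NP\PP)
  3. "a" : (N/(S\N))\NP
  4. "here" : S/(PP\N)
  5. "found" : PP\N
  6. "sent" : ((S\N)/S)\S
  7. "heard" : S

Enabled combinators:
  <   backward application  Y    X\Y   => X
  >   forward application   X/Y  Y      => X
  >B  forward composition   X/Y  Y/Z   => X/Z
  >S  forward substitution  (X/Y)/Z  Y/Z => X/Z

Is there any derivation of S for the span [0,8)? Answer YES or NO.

PP (NP\PP)\PP NP\(NP\PP) (N/(S\N))\NP S/(PP\N) PP\N ((S\N)/S)\S S
CKY chart[0,8] = {N}; S ∉ chart

NO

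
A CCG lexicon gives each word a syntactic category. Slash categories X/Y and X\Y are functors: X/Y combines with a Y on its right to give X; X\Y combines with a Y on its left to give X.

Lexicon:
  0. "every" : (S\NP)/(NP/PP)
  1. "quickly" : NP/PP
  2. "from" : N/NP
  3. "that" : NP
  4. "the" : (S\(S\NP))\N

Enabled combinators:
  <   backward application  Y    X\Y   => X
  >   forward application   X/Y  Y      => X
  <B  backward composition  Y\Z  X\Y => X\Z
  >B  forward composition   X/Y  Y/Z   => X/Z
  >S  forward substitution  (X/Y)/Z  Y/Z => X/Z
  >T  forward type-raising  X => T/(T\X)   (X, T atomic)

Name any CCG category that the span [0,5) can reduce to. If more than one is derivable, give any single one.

S

[0,5] S   <
  [0,2] S\NP   >
    [0,1] "every" : (S\NP)/(NP/PP)
    [1,2] "quickly" : NP/PP
  [2,5] S\(S\NP)   <
    [2,4] N   >
      [2,3] "from" : N/NP
      [3,4] "that" : NP
    [4,5] "the" : (S\(S\NP))\N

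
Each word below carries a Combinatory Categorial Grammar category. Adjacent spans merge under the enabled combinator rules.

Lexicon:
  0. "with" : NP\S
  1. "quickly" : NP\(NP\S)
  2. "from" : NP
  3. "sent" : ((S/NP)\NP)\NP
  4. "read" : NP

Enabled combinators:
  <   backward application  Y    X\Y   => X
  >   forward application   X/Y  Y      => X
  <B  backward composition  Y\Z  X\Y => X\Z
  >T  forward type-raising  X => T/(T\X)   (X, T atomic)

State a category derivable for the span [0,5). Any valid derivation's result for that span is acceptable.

[0,5] S   >
  [0,4] S/NP   <
    [0,2] NP   <
      [0,1] "with" : NP\S
      [1,2] "quickly" : NP\(NP\S)
    [2,4] (S/NP)\NP   <
      [2,3] "from" : NP
      [3,4] "sent" : ((S/NP)\NP)\NP
  [4,5] "read" : NP

S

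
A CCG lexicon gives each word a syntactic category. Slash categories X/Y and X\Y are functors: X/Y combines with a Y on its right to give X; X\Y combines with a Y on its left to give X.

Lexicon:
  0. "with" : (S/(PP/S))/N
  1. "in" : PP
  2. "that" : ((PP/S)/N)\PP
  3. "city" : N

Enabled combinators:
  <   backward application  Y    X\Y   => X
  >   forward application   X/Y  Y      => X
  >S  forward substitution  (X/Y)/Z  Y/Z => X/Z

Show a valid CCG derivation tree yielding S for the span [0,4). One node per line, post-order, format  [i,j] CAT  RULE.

[0,4] S   >
  [0,3] S/N   >S
    [0,1] "with" : (S/(PP/S))/N
    [1,3] (PP/S)/N   <
      [1,2] "in" : PP
      [2,3] "that" : ((PP/S)/N)\PP
  [3,4] "city" : N

[0,1] (S/(PP/S))/N  lex  "with"
[1,2] PP  lex  "in"
[2,3] ((PP/S)/N)\PP  lex  "that"
[1,3] (PP/S)/N  <  k=2
[0,3] S/N  >S  k=1
[3,4] N  lex  "city"
[0,4] S  >  k=3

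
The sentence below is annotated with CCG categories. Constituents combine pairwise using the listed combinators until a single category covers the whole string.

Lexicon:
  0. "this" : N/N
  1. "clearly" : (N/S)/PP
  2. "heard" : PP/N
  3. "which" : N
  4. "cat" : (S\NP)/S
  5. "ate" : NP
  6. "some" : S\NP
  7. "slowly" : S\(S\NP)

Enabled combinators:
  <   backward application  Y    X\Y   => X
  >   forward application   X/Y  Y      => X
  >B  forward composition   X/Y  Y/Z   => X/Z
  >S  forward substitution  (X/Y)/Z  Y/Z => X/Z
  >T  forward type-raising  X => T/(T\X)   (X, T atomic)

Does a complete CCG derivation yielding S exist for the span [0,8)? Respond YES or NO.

NO

N/N (N/S)/PP PP/N N (S\NP)/S NP S\NP S\(S\NP)
CKY chart[0,8] = {N, N/(N\N), N/(S\S), NP/(NP\N), PP/(PP\N), S/(S\N)}; S ∉ chart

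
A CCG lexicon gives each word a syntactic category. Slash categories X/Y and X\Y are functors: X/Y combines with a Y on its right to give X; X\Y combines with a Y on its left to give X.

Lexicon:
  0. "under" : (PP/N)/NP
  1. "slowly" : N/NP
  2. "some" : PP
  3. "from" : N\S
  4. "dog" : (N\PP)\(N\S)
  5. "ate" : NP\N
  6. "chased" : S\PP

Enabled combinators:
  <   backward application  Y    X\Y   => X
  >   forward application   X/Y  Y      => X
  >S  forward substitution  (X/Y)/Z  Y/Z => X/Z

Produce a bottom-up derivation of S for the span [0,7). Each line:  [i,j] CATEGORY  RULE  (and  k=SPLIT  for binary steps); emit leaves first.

[0,7] S   <
  [0,6] PP   >
    [0,2] PP/NP   >S
      [0,1] "under" : (PP/N)/NP
      [1,2] "slowly" : N/NP
    [2,6] NP   <
      [2,5] N   <
        [2,3] "some" : PP
        [3,5] N\PP   <
          [3,4] "from" : N\S
          [4,5] "dog" : (N\PP)\(N\S)
      [5,6] "ate" : NP\N
  [6,7] "chased" : S\PP

[0,1] (PP/N)/NP  lex  "under"
[1,2] N/NP  lex  "slowly"
[0,2] PP/NP  >S  k=1
[2,3] PP  lex  "some"
[3,4] N\S  lex  "from"
[4,5] (N\PP)\(N\S)  lex  "dog"
[3,5] N\PP  <  k=4
[2,5] N  <  k=3
[5,6] NP\N  lex  "ate"
[2,6] NP  <  k=5
[0,6] PP  >  k=2
[6,7] S\PP  lex  "chased"
[0,7] S  <  k=6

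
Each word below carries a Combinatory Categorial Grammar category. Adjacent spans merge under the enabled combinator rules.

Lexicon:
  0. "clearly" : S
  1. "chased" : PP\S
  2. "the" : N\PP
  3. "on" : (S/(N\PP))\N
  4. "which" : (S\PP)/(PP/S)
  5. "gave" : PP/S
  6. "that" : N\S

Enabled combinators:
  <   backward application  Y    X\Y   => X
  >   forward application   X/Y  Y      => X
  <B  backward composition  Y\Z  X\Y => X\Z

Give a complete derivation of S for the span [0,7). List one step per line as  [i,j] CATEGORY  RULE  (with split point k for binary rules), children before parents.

[0,7] S   >
  [0,4] S/(N\PP)   <
    [0,3] N   <
      [0,1] "clearly" : S
      [1,3] N\S   <B
        [1,2] "chased" : PP\S
        [2,3] "the" : N\PP
    [3,4] "on" : (S/(N\PP))\N
  [4,7] N\PP   <B
    [4,6] S\PP   >
      [4,5] "which" : (S\PP)/(PP/S)
      [5,6] "gave" : PP/S
    [6,7] "that" : N\S

[0,1] S  lex  "clearly"
[1,2] PP\S  lex  "chased"
[2,3] N\PP  lex  "the"
[1,3] N\S  <B  k=2
[0,3] N  <  k=1
[3,4] (S/(N\PP))\N  lex  "on"
[0,4] S/(N\PP)  <  k=3
[4,5] (S\PP)/(PP/S)  lex  "which"
[5,6] PP/S  lex  "gave"
[4,6] S\PP  >  k=5
[6,7] N\S  lex  "that"
[4,7] N\PP  <B  k=6
[0,7] S  >  k=4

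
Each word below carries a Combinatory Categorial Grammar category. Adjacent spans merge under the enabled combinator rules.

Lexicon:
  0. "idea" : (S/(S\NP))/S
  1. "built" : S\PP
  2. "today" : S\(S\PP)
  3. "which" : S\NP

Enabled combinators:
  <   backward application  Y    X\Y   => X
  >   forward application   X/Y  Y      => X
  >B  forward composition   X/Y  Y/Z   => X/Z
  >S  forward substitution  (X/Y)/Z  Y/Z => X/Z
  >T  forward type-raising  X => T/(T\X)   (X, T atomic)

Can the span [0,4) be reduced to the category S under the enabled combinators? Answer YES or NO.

[0,4] S   >
  [0,3] S/(S\NP)   >
    [0,1] "idea" : (S/(S\NP))/S
    [1,3] S   <
      [1,2] "built" : S\PP
      [2,3] "today" : S\(S\PP)
  [3,4] "which" : S\NP

YES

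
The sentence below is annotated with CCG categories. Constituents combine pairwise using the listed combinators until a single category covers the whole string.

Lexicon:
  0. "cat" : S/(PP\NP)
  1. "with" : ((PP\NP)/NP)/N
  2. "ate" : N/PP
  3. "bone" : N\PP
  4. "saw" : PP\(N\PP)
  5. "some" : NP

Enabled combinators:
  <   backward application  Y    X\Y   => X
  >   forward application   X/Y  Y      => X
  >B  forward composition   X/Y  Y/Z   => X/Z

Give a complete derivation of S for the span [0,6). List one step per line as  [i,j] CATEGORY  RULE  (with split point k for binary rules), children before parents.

[0,1] S/(PP\NP)  lex  "cat"
[1,2] ((PP\NP)/NP)/N  lex  "with"
[2,3] N/PP  lex  "ate"
[3,4] N\PP  lex  "bone"
[4,5] PP\(N\PP)  lex  "saw"
[3,5] PP  <  k=4
[2,5] N  >  k=3
[1,5] (PP\NP)/NP  >  k=2
[0,5] S/NP  >B  k=1
[5,6] NP  lex  "some"
[0,6] S  >  k=5

[0,6] S   >
  [0,5] S/NP   >B
    [0,1] "cat" : S/(PP\NP)
    [1,5] (PP\NP)/NP   >
      [1,2] "with" : ((PP\NP)/NP)/N
      [2,5] N   >
        [2,3] "ate" : N/PP
        [3,5] PP   <
          [3,4] "bone" : N\PP
          [4,5] "saw" : PP\(N\PP)
  [5,6] "some" : NP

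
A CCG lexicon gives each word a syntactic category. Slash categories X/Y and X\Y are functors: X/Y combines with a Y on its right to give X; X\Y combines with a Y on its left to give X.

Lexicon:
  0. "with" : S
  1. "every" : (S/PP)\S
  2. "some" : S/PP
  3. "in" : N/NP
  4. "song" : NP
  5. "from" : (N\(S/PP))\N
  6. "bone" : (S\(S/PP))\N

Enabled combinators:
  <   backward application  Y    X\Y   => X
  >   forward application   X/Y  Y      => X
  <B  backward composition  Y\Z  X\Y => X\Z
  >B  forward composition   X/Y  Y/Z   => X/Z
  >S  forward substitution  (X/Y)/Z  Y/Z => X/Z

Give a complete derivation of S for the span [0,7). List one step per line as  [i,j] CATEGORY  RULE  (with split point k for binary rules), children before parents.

[0,1] S  lex  "with"
[1,2] (S/PP)\S  lex  "every"
[0,2] S/PP  <  k=1
[2,3] S/PP  lex  "some"
[3,4] N/NP  lex  "in"
[4,5] NP  lex  "song"
[3,5] N  >  k=4
[5,6] (N\(S/PP))\N  lex  "from"
[3,6] N\(S/PP)  <  k=5
[2,6] N  <  k=3
[6,7] (S\(S/PP))\N  lex  "bone"
[2,7] S\(S/PP)  <  k=6
[0,7] S  <  k=2

[0,7] S   <
  [0,2] S/PP   <
    [0,1] "with" : S
    [1,2] "every" : (S/PP)\S
  [2,7] S\(S/PP)   <
    [2,6] N   <
      [2,3] "some" : S/PP
      [3,6] N\(S/PP)   <
        [3,5] N   >
          [3,4] "in" : N/NP
          [4,5] "song" : NP
        [5,6] "from" : (N\(S/PP))\N
    [6,7] "bone" : (S\(S/PP))\N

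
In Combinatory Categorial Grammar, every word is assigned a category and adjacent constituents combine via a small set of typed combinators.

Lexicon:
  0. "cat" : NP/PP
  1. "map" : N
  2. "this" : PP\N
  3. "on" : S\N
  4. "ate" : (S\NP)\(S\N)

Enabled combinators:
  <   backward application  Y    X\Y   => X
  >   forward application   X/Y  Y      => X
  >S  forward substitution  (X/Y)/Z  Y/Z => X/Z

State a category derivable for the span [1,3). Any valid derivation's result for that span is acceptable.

[0,5] S   <
  [0,3] NP   >
    [0,1] "cat" : NP/PP
    [1,3] PP   <
      [1,2] "map" : N
      [2,3] "this" : PP\N
  [3,5] S\NP   <
    [3,4] "on" : S\N
    [4,5] "ate" : (S\NP)\(S\N)

PP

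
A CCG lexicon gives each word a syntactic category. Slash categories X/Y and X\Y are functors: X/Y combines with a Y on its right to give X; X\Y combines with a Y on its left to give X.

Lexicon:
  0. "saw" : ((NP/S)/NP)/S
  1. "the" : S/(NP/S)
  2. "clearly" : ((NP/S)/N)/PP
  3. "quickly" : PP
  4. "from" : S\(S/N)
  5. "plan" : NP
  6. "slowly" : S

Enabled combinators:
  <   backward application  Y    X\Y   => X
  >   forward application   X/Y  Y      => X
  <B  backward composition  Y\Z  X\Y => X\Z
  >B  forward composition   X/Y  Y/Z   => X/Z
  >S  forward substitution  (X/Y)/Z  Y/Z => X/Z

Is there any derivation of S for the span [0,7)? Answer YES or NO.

NO

((NP/S)/NP)/S S/(NP/S) ((NP/S)/N)/PP PP S\(S/N) NP S
CKY chart[0,7] = {NP}; S ∉ chart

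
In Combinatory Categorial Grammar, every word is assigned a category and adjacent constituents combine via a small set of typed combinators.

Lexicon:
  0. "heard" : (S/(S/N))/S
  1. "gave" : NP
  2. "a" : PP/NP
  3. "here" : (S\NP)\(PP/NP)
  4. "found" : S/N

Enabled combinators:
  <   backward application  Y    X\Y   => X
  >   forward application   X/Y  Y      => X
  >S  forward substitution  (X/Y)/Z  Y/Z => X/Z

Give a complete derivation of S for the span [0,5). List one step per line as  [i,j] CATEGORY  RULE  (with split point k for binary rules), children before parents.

[0,1] (S/(S/N))/S  lex  "heard"
[1,2] NP  lex  "gave"
[2,3] PP/NP  lex  "a"
[3,4] (S\NP)\(PP/NP)  lex  "here"
[2,4] S\NP  <  k=3
[1,4] S  <  k=2
[0,4] S/(S/N)  >  k=1
[4,5] S/N  lex  "found"
[0,5] S  >  k=4

[0,5] S   >
  [0,4] S/(S/N)   >
    [0,1] "heard" : (S/(S/N))/S
    [1,4] S   <
      [1,2] "gave" : NP
      [2,4] S\NP   <
        [2,3] "a" : PP/NP
        [3,4] "here" : (S\NP)\(PP/NP)
  [4,5] "found" : S/N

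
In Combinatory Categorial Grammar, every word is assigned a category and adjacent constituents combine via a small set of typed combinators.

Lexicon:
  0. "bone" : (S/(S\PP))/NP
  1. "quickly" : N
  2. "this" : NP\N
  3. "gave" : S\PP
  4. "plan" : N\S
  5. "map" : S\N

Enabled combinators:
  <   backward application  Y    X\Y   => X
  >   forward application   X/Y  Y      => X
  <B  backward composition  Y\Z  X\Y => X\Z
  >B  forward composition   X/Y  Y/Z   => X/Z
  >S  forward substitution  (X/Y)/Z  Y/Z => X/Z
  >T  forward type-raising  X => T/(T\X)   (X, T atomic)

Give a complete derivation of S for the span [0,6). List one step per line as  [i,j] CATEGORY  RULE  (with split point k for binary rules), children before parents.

[0,1] (S/(S\PP))/NP  lex  "bone"
[1,2] N  lex  "quickly"
[1,2] NP/(NP\N)  >T
[2,3] NP\N  lex  "this"
[1,3] NP  >  k=2
[0,3] S/(S\PP)  >  k=1
[3,4] S\PP  lex  "gave"
[4,5] N\S  lex  "plan"
[5,6] S\N  lex  "map"
[4,6] S\S  <B  k=5
[3,6] S\PP  <B  k=4
[0,6] S  >  k=3

[0,6] S   >
  [0,3] S/(S\PP)   >
    [0,1] "bone" : (S/(S\PP))/NP
    [1,3] NP   >
      [1,2] NP/(NP\N)   >T
        [1,2] "quickly" : N
      [2,3] "this" : NP\N
  [3,6] S\PP   <B
    [3,4] "gave" : S\PP
    [4,6] S\S   <B
      [4,5] "plan" : N\S
      [5,6] "map" : S\N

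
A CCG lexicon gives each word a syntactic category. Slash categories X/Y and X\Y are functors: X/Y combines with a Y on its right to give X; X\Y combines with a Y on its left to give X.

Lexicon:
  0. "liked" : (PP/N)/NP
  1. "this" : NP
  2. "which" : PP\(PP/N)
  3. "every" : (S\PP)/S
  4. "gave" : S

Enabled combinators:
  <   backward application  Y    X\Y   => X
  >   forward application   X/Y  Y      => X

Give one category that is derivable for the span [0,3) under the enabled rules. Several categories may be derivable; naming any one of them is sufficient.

PP

[0,5] S   <
  [0,3] PP   <
    [0,2] PP/N   >
      [0,1] "liked" : (PP/N)/NP
      [1,2] "this" : NP
    [2,3] "which" : PP\(PP/N)
  [3,5] S\PP   >
    [3,4] "every" : (S\PP)/S
    [4,5] "gave" : S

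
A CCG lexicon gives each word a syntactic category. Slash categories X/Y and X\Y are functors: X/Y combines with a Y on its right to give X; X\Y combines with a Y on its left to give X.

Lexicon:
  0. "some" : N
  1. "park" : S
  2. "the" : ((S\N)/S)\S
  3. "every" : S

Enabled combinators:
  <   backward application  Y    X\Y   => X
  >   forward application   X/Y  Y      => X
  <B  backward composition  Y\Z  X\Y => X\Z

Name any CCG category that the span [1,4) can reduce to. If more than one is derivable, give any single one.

[0,4] S   <
  [0,1] "some" : N
  [1,4] S\N   >
    [1,3] (S\N)/S   <
      [1,2] "park" : S
      [2,3] "the" : ((S\N)/S)\S
    [3,4] "every" : S

S\N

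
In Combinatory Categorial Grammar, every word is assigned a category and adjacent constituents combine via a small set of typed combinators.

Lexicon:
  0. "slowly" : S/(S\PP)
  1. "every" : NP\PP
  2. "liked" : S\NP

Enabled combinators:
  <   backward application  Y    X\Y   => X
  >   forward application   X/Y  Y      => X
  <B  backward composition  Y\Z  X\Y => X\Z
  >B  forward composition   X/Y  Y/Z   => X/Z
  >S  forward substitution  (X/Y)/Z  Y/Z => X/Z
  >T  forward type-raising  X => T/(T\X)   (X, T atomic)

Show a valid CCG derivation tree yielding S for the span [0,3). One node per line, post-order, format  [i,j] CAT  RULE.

[0,1] S/(S\PP)  lex  "slowly"
[1,2] NP\PP  lex  "every"
[2,3] S\NP  lex  "liked"
[1,3] S\PP  <B  k=2
[0,3] S  >  k=1

[0,3] S   >
  [0,1] "slowly" : S/(S\PP)
  [1,3] S\PP   <B
    [1,2] "every" : NP\PP
    [2,3] "liked" : S\NP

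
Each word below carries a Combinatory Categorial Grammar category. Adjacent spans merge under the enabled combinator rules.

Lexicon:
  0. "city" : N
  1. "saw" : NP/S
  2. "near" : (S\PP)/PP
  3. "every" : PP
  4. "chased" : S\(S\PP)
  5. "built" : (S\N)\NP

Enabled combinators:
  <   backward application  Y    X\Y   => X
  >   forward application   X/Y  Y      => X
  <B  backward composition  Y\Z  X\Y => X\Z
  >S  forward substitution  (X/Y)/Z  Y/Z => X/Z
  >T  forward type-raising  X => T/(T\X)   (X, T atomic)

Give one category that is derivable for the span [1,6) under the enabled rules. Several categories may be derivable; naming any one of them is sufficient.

S\N

[0,6] S   <
  [0,1] "city" : N
  [1,6] S\N   <
    [1,5] NP   >
      [1,2] "saw" : NP/S
      [2,5] S   <
        [2,4] S\PP   >
          [2,3] "near" : (S\PP)/PP
          [3,4] "every" : PP
        [4,5] "chased" : S\(S\PP)
    [5,6] "built" : (S\N)\NP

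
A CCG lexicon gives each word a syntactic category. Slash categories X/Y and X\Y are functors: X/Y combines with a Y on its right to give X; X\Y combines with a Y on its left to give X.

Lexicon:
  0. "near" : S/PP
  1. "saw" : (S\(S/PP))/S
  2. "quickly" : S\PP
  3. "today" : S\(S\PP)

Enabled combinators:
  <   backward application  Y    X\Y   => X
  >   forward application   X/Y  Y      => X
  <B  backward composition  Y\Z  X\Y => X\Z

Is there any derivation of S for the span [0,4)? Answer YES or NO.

[0,4] S   <
  [0,1] "near" : S/PP
  [1,4] S\(S/PP)   >
    [1,2] "saw" : (S\(S/PP))/S
    [2,4] S   <
      [2,3] "quickly" : S\PP
      [3,4] "today" : S\(S\PP)

YES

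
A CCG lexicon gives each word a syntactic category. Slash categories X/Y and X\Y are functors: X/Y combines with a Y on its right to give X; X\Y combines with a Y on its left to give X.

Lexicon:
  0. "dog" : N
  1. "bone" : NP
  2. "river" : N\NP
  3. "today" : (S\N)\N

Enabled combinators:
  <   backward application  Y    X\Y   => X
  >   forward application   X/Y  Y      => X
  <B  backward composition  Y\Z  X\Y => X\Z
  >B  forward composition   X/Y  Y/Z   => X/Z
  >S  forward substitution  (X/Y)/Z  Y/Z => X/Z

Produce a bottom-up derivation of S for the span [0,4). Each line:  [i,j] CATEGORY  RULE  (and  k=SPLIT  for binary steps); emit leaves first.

[0,4] S   <
  [0,1] "dog" : N
  [1,4] S\N   <
    [1,3] N   <
      [1,2] "bone" : NP
      [2,3] "river" : N\NP
    [3,4] "today" : (S\N)\N

[0,1] N  lex  "dog"
[1,2] NP  lex  "bone"
[2,3] N\NP  lex  "river"
[1,3] N  <  k=2
[3,4] (S\N)\N  lex  "today"
[1,4] S\N  <  k=3
[0,4] S  <  k=1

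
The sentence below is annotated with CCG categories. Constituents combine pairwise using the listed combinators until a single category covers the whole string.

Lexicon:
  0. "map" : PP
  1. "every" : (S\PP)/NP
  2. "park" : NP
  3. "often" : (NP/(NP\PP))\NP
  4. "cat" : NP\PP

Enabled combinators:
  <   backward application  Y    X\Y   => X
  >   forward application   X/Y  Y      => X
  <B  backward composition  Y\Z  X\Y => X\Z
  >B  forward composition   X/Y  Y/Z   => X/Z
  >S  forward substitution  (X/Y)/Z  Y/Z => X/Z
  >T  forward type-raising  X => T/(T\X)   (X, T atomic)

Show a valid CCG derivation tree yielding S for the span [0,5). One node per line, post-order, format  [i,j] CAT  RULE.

[0,1] PP  lex  "map"
[1,2] (S\PP)/NP  lex  "every"
[2,3] NP  lex  "park"
[3,4] (NP/(NP\PP))\NP  lex  "often"
[2,4] NP/(NP\PP)  <  k=3
[4,5] NP\PP  lex  "cat"
[2,5] NP  >  k=4
[1,5] S\PP  >  k=2
[0,5] S  <  k=1

[0,5] S   <
  [0,1] "map" : PP
  [1,5] S\PP   >
    [1,2] "every" : (S\PP)/NP
    [2,5] NP   >
      [2,4] NP/(NP\PP)   <
        [2,3] "park" : NP
        [3,4] "often" : (NP/(NP\PP))\NP
      [4,5] "cat" : NP\PP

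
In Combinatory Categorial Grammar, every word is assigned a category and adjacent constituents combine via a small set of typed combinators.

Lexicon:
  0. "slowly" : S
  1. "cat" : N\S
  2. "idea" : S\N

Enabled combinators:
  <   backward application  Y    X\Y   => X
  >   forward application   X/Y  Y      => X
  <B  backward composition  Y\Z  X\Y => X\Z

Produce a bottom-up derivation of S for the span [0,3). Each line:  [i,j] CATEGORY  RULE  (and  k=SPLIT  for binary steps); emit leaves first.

[0,1] S  lex  "slowly"
[1,2] N\S  lex  "cat"
[0,2] N  <  k=1
[2,3] S\N  lex  "idea"
[0,3] S  <  k=2

[0,3] S   <
  [0,2] N   <
    [0,1] "slowly" : S
    [1,2] "cat" : N\S
  [2,3] "idea" : S\N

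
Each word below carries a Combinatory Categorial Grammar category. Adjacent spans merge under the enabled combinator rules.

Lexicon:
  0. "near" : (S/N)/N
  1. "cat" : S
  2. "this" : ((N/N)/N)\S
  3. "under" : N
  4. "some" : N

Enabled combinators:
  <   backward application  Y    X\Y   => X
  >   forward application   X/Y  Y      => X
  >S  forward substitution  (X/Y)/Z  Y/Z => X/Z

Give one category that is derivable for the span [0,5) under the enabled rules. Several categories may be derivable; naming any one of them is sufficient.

[0,5] S   >
  [0,4] S/N   >S
    [0,1] "near" : (S/N)/N
    [1,4] N/N   >
      [1,3] (N/N)/N   <
        [1,2] "cat" : S
        [2,3] "this" : ((N/N)/N)\S
      [3,4] "under" : N
  [4,5] "some" : N

S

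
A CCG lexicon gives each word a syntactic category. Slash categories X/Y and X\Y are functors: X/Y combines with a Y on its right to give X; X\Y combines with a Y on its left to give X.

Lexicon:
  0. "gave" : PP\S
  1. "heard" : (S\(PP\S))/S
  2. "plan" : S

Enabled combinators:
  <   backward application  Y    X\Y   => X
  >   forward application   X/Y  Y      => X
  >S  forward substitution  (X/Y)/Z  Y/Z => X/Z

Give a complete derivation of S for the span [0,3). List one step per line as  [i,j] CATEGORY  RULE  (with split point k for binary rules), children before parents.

[0,3] S   <
  [0,1] "gave" : PP\S
  [1,3] S\(PP\S)   >
    [1,2] "heard" : (S\(PP\S))/S
    [2,3] "plan" : S

[0,1] PP\S  lex  "gave"
[1,2] (S\(PP\S))/S  lex  "heard"
[2,3] S  lex  "plan"
[1,3] S\(PP\S)  >  k=2
[0,3] S  <  k=1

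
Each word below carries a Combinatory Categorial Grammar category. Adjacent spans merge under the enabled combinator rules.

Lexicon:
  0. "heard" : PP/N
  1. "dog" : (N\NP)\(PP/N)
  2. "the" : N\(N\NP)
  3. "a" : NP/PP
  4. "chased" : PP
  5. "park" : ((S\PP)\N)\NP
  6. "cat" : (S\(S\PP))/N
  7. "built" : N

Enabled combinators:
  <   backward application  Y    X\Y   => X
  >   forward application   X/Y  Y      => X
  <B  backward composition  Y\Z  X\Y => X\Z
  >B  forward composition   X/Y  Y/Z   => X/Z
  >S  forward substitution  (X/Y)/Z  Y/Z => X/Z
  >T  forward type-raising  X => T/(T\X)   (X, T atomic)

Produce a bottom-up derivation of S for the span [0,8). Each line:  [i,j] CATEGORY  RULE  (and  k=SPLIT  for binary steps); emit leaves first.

[0,8] S   <
  [0,6] S\PP   <
    [0,3] N   <
      [0,2] N\NP   <
        [0,1] "heard" : PP/N
        [1,2] "dog" : (N\NP)\(PP/N)
      [2,3] "the" : N\(N\NP)
    [3,6] (S\PP)\N   <
      [3,5] NP   >
        [3,4] "a" : NP/PP
        [4,5] "chased" : PP
      [5,6] "park" : ((S\PP)\N)\NP
  [6,8] S\(S\PP)   >
    [6,7] "cat" : (S\(S\PP))/N
    [7,8] "built" : N

[0,1] PP/N  lex  "heard"
[1,2] (N\NP)\(PP/N)  lex  "dog"
[0,2] N\NP  <  k=1
[2,3] N\(N\NP)  lex  "the"
[0,3] N  <  k=2
[3,4] NP/PP  lex  "a"
[4,5] PP  lex  "chased"
[3,5] NP  >  k=4
[5,6] ((S\PP)\N)\NP  lex  "park"
[3,6] (S\PP)\N  <  k=5
[0,6] S\PP  <  k=3
[6,7] (S\(S\PP))/N  lex  "cat"
[7,8] N  lex  "built"
[6,8] S\(S\PP)  >  k=7
[0,8] S  <  k=6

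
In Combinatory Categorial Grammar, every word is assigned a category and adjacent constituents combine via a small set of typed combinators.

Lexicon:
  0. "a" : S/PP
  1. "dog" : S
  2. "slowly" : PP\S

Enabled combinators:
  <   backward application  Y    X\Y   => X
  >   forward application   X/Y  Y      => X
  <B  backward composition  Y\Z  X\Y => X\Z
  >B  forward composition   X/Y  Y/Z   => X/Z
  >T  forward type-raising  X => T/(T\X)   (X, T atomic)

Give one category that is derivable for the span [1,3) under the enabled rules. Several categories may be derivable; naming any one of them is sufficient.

PP

[0,3] S   >
  [0,1] "a" : S/PP
  [1,3] PP   >
    [1,2] PP/(PP\S)   >T
      [1,2] "dog" : S
    [2,3] "slowly" : PP\S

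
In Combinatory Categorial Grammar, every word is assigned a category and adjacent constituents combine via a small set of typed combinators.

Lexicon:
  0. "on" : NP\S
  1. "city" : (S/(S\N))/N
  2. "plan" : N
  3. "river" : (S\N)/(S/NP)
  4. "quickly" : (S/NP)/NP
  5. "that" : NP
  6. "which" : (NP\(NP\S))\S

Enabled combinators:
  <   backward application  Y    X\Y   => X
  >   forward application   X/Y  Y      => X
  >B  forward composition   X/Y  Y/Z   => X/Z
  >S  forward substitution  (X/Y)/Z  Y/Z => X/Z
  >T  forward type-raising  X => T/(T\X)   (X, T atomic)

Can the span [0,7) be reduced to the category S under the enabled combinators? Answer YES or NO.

NP\S (S/(S\N))/N N (S\N)/(S/NP) (S/NP)/NP NP (NP\(NP\S))\S
CKY chart[0,7] = {N/(N\NP), NP, NP/(NP\NP), PP/(PP\NP), S/(S\NP)}; S ∉ chart

NO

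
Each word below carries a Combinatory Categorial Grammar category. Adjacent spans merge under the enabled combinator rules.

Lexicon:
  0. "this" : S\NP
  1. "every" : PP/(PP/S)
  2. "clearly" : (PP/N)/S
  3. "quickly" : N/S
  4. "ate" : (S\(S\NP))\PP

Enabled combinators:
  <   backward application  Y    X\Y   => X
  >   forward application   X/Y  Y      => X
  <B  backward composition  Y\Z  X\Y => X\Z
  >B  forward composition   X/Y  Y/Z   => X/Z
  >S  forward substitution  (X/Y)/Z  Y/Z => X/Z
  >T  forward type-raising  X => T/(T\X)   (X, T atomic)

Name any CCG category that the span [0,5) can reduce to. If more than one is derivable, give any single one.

[0,5] S   <
  [0,1] "this" : S\NP
  [1,5] S\(S\NP)   <
    [1,4] PP   >
      [1,2] "every" : PP/(PP/S)
      [2,4] PP/S   >S
        [2,3] "clearly" : (PP/N)/S
        [3,4] "quickly" : N/S
    [4,5] "ate" : (S\(S\NP))\PP

S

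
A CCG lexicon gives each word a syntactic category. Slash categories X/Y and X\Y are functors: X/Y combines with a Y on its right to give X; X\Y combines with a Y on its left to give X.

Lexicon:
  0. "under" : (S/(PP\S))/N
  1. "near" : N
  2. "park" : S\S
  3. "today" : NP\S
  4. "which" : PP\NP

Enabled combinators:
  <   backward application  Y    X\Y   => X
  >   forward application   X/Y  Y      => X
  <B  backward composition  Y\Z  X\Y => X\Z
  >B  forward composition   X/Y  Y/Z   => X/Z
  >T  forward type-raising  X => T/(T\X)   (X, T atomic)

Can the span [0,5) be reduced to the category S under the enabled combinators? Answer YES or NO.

[0,5] S   >
  [0,2] S/(PP\S)   >
    [0,1] "under" : (S/(PP\S))/N
    [1,2] "near" : N
  [2,5] PP\S   <B
    [2,4] NP\S   <B
      [2,3] "park" : S\S
      [3,4] "today" : NP\S
    [4,5] "which" : PP\NP

YES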